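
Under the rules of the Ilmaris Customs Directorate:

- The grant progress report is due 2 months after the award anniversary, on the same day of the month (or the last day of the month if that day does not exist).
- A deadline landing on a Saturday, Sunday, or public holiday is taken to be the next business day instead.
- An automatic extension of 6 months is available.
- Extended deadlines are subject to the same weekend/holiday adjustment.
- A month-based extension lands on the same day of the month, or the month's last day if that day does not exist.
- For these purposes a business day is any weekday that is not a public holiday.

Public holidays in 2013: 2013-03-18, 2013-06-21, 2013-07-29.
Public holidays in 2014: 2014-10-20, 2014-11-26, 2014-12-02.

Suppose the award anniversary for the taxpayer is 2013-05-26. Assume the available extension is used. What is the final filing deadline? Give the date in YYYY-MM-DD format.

2014-01-27

2 months from 2013-05-26 is 2013-07-26.
2013-07-26 (Friday) is already a business day.
Add 6 months to 2013-07-26: 2014-01-26.
2014-01-26 is a Sunday; the next business day is 2014-01-27 (Monday).
Final deadline: 2014-01-27.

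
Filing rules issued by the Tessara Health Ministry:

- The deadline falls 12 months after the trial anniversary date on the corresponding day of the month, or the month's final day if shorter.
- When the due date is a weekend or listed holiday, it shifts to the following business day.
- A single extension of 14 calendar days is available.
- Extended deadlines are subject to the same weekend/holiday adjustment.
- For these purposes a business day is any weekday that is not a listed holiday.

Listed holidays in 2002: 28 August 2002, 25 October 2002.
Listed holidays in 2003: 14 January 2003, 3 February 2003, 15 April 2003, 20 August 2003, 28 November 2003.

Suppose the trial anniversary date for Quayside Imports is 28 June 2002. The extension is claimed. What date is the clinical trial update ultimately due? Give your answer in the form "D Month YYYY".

14 July 2003

Moving 12 months forward from 28 June 2002 on the corresponding day gives 28 June 2003.
Because 28 June 2003 is a Saturday, the deadline becomes 30 June 2003 (Monday).
The 14-calendar-day extension moves the deadline from 30 June 2003 to 14 July 2003.
14 July 2003 (Monday) is already a business day.
Final deadline: 14 July 2003.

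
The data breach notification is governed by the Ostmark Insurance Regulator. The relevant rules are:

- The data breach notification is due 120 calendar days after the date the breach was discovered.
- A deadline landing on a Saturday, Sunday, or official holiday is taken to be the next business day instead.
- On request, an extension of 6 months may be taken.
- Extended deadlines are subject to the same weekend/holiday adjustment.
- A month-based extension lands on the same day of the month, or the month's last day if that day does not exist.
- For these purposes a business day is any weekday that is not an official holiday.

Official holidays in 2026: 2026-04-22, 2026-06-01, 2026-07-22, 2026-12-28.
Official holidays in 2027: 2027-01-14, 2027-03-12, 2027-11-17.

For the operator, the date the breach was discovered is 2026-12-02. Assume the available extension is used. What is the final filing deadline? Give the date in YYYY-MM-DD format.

Trigger date 2026-12-02 + 120 calendar days = 2027-04-01.
2027-04-01 (Thursday) is already a business day.
Add 6 months to 2027-04-01: 2027-10-01.
Since 2027-10-01 is a Friday and not a holiday, the date is unchanged.
The final due date is 2027-10-01.

2027-10-01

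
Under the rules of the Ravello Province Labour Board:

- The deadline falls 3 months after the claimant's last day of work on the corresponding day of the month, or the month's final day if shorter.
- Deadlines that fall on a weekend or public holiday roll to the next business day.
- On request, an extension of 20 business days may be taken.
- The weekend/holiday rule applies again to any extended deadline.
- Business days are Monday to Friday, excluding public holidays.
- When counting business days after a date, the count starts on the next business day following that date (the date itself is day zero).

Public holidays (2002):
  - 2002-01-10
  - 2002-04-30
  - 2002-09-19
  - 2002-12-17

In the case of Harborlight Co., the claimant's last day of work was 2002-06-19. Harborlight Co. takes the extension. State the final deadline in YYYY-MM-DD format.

2002-10-18

Moving 3 months forward from 2002-06-19 on the corresponding day gives 2002-09-19.
2002-09-19 is a listed holiday; the next business day is 2002-09-20 (Friday).
Counting 20 further business days from 2002-09-20 reaches 2002-10-18.
Since 2002-10-18 is a Friday and not a holiday, the date is unchanged.
Final deadline: 2002-10-18.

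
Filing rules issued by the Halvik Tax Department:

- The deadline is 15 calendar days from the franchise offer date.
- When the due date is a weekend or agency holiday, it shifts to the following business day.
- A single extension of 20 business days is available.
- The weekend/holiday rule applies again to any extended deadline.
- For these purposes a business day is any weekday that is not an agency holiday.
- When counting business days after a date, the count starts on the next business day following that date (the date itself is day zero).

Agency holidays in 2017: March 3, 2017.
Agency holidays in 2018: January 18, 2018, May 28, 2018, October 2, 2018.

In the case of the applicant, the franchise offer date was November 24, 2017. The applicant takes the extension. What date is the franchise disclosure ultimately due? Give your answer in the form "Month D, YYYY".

January 8, 2018

From November 24, 2017, 15 calendar days later is December 9, 2017.
December 9, 2017 is a Saturday, so it moves to the next business day, December 11, 2017 (Monday).
The 20-business-day extension runs from December 11, 2017 to January 8, 2018.
January 8, 2018 falls on a Monday, which is a business day, so no adjustment is needed.
So the filing is due January 8, 2018.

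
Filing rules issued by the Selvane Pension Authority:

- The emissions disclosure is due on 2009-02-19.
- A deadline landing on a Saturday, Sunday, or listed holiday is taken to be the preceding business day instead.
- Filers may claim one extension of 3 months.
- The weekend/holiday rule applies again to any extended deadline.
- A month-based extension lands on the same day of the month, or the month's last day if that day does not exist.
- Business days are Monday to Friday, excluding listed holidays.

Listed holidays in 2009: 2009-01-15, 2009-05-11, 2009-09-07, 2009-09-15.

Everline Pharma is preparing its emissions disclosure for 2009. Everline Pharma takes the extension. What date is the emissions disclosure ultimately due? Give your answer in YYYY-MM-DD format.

2009-05-19

The statutory due date is 2009-02-19.
2009-02-19 falls on a Thursday, which is a business day, so no adjustment is needed.
Applying the 3 months extension: 3 months after 2009-02-19 is 2009-05-19.
2009-05-19 is a Tuesday and not a listed holiday, so it stands.
So the filing is due 2009-05-19.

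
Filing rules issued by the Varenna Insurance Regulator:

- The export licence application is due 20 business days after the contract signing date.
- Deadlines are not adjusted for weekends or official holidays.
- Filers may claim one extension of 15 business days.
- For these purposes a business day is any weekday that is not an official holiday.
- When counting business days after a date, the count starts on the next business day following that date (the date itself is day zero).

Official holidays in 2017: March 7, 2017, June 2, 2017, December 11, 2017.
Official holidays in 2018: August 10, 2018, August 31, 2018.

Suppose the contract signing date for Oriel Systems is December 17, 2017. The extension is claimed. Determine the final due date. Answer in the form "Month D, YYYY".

February 2, 2018

Counting 20 business days after December 17, 2017 (skipping weekends and listed holidays) reaches January 12, 2018.
January 12, 2018 falls on a Friday. The rules make no weekend/holiday allowance, so it remains January 12, 2018.
The 15-business-day extension runs from January 12, 2018 to February 2, 2018.
February 2, 2018 is a Friday; no weekend or holiday adjustment applies.
So the filing is due February 2, 2018.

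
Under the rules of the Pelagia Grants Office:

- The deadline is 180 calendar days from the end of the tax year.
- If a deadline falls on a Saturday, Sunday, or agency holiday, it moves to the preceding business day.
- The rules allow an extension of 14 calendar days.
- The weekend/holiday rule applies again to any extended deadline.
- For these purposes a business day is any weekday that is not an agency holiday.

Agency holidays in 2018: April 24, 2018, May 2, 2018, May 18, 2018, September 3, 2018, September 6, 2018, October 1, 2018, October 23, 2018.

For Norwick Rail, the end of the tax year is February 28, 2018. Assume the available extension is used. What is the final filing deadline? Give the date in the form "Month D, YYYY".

September 10, 2018

180 calendar days after February 28, 2018 is August 27, 2018.
August 27, 2018 (Monday) is already a business day.
With the 14-day extension, August 27, 2018 becomes September 10, 2018.
September 10, 2018 falls on a Monday, which is a business day, so no adjustment is needed.
The final due date is September 10, 2018.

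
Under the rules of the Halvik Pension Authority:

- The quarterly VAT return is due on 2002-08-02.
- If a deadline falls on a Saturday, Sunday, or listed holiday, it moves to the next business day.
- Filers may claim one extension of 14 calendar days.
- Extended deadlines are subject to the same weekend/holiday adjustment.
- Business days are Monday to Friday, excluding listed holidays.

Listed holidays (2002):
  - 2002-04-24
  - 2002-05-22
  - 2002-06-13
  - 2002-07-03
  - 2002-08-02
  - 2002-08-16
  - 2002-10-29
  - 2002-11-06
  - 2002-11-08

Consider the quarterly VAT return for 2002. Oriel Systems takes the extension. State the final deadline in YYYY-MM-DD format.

Start from the fixed due date, 2002-08-02.
Because 2002-08-02 is a listed holiday, the deadline becomes 2002-08-05 (Monday).
With the 14-day extension, 2002-08-05 becomes 2002-08-19.
2002-08-19 falls on a Monday, which is a business day, so no adjustment is needed.
So the filing is due 2002-08-19.

2002-08-19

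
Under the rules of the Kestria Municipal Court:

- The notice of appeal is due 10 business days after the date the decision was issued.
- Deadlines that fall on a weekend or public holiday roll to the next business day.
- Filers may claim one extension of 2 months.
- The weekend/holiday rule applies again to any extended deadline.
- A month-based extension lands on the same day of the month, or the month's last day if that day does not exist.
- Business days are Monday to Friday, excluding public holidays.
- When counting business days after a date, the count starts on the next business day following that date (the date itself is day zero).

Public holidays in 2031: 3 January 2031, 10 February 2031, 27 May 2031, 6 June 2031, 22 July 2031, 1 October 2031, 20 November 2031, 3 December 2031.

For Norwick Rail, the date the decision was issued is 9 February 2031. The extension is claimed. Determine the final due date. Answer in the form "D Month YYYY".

24 April 2031

Starting the day after 9 February 2031 and counting 10 business days lands on 24 February 2031.
24 February 2031 falls on a Monday, which is a business day, so no adjustment is needed.
Add 2 months to 24 February 2031: 24 April 2031.
24 April 2031 falls on a Thursday, which is a business day, so no adjustment is needed.
Deadline: 24 April 2031.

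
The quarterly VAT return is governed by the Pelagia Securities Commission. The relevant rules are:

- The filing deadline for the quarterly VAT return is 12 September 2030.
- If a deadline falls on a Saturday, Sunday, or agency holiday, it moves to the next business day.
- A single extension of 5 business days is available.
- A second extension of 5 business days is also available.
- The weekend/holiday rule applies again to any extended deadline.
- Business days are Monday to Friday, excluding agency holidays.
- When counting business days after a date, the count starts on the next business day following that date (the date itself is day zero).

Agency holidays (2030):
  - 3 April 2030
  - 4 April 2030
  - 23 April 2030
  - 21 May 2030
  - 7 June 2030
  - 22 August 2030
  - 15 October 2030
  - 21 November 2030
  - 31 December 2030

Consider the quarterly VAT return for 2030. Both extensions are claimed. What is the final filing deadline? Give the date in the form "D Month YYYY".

The statutory due date is 12 September 2030.
12 September 2030 is a Thursday and not a listed holiday, so it stands.
Applying the 5-business-day extension: 5 business days after 12 September 2030 is 19 September 2030.
Since 19 September 2030 is a Thursday and not a holiday, the date is unchanged.
The 5-business-day extension runs from 19 September 2030 to 26 September 2030.
Since 26 September 2030 is a Thursday and not a holiday, the date is unchanged.
So the filing is due 26 September 2030.

26 September 2030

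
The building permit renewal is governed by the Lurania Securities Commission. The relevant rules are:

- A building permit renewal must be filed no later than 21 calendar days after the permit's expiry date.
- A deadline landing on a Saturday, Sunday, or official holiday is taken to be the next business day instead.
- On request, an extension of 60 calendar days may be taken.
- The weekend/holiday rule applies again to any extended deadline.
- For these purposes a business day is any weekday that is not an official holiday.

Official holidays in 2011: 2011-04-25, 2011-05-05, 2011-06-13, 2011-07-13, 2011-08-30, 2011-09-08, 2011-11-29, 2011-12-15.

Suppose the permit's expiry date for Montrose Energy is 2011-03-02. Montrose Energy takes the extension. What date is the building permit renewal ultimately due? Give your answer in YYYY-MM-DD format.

Trigger date 2011-03-02 + 21 calendar days = 2011-03-23.
2011-03-23 (Wednesday) is already a business day.
Applying the 60-calendar-day extension: 2011-03-23 + 60 days = 2011-05-22.
2011-05-22 is a Sunday, so it moves to the next business day, 2011-05-23 (Monday).
So the filing is due 2011-05-23.

2011-05-23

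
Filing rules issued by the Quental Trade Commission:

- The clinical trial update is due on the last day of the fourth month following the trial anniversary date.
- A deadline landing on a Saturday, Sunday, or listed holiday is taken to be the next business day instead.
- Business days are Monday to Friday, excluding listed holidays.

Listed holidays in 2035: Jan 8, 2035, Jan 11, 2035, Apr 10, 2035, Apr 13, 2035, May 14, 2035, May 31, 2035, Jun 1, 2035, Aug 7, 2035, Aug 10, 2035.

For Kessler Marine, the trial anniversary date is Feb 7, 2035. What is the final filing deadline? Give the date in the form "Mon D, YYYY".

4 months after Feb 7, 2035 is June 2035; that month ends on Jun 30, 2035.
Jun 30, 2035 is a Saturday; the next business day is Jul 2, 2035 (Monday).
The final due date is Jul 2, 2035.

Jul 2, 2035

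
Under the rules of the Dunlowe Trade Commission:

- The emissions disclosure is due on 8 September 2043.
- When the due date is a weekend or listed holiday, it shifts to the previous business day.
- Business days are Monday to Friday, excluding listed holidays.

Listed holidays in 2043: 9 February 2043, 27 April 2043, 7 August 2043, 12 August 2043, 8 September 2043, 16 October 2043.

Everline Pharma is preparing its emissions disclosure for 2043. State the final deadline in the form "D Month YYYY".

The statutory due date is 8 September 2043.
Because 8 September 2043 is a listed holiday, the deadline becomes 7 September 2043 (Monday).
The final due date is 7 September 2043.

7 September 2043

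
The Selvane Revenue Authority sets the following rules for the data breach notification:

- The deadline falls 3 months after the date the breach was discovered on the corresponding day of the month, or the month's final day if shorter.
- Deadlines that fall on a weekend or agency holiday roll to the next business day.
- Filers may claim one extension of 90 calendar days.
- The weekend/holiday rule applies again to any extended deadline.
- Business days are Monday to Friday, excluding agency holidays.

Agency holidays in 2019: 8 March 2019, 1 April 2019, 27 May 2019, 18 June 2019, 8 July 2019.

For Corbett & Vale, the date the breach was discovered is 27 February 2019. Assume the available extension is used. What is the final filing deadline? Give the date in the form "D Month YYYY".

3 months after 27 February 2019, on the same day of the month, is 27 May 2019.
27 May 2019 is a listed holiday, so it moves to the next business day, 28 May 2019 (Tuesday).
Add the 90 calendar-day extension to 28 May 2019: 26 August 2019.
Since 26 August 2019 is a Monday and not a holiday, the date is unchanged.
Deadline: 26 August 2019.

26 August 2019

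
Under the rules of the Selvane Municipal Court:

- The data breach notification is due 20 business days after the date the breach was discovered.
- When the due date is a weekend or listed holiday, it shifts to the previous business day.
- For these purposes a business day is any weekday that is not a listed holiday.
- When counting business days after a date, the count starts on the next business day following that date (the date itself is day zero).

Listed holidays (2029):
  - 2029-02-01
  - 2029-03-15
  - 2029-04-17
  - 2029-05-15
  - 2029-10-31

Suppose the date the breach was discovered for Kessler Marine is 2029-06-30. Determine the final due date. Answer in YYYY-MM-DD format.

20 business days after 2029-06-30, excluding weekends and holidays, is 2029-07-27.
2029-07-27 (Friday) is already a business day.
The final due date is 2029-07-27.

2029-07-27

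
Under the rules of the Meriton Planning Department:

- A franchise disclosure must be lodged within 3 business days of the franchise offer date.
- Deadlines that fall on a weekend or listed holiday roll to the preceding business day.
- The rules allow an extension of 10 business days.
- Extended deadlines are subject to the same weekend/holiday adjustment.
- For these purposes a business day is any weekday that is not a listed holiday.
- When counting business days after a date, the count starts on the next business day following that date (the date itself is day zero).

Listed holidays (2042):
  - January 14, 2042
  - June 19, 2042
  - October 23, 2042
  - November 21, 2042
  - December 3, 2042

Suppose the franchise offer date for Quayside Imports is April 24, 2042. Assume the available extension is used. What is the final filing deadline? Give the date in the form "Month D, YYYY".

May 13, 2042

Starting the day after April 24, 2042 and counting 3 business days lands on April 29, 2042.
April 29, 2042 is a Tuesday and not a listed holiday, so it stands.
The 10-business-day extension runs from April 29, 2042 to May 13, 2042.
May 13, 2042 is a Tuesday and not a listed holiday, so it stands.
Deadline: May 13, 2042.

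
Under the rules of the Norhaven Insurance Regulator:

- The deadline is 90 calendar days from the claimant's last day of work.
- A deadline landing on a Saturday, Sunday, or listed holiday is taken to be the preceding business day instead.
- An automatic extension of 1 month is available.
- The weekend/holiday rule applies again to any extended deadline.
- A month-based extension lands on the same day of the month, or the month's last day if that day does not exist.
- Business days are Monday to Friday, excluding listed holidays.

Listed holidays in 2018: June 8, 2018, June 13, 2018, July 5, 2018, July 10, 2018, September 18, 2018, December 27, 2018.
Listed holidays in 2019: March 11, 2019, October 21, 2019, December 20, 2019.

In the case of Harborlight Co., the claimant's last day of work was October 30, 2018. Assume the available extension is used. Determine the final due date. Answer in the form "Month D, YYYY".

Adding 90 calendar days to October 30, 2018 gives January 28, 2019.
January 28, 2019 is a Monday and not a listed holiday, so it stands.
Add 1 month to January 28, 2019: February 28, 2019.
February 28, 2019 (Thursday) is already a business day.
The final due date is February 28, 2019.

February 28, 2019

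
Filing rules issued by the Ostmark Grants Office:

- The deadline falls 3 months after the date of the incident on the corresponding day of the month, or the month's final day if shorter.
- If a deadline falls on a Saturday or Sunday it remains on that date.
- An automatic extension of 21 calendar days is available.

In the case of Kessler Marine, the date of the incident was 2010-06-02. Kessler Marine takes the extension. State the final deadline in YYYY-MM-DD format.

2010-09-23

3 months after 2010-06-02, on the same day of the month, is 2010-09-02.
No adjustment is made for weekends or holidays, so 2010-09-02 stands.
Applying the 21-calendar-day extension: 2010-09-02 + 21 days = 2010-09-23.
2010-09-23 falls on a Thursday. The rules make no weekend/holiday allowance, so it remains 2010-09-23.
The final due date is 2010-09-23.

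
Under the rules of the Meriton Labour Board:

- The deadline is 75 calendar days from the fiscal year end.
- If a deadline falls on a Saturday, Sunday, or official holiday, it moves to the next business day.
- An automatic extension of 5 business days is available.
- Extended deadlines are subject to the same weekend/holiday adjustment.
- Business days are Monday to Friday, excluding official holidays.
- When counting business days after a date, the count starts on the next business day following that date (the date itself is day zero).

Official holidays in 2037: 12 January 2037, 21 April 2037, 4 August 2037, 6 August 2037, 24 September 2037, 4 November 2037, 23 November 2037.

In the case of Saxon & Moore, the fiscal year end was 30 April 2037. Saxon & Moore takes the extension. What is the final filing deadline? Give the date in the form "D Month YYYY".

Trigger date 30 April 2037 + 75 calendar days = 14 July 2037.
14 July 2037 (Tuesday) is already a business day.
The 5-business-day extension runs from 14 July 2037 to 21 July 2037.
21 July 2037 falls on a Tuesday, which is a business day, so no adjustment is needed.
The final due date is 21 July 2037.

21 July 2037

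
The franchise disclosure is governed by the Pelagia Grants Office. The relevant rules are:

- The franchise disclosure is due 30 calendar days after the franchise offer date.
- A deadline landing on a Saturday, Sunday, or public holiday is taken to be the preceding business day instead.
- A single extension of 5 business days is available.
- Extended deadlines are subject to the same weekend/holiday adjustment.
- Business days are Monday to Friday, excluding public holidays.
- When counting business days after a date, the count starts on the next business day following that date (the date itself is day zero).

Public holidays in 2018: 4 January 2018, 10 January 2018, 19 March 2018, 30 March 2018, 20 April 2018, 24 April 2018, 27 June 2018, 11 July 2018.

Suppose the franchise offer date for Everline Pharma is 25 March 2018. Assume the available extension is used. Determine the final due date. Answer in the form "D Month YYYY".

Adding 30 calendar days to 25 March 2018 gives 24 April 2018.
Because 24 April 2018 is a listed holiday, the deadline becomes 23 April 2018 (Monday).
Applying the 5-business-day extension: 5 business days after 23 April 2018 is 1 May 2018.
1 May 2018 is a Tuesday and not a listed holiday, so it stands.
So the filing is due 1 May 2018.

1 May 2018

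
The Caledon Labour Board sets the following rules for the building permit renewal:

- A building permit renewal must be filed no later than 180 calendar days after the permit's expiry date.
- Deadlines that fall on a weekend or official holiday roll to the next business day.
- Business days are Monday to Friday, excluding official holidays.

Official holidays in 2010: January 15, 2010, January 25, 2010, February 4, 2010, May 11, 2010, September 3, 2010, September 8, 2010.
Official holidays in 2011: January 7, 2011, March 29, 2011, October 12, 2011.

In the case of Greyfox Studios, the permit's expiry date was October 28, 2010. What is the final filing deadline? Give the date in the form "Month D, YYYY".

April 26, 2011

From October 28, 2010, 180 calendar days later is April 26, 2011.
April 26, 2011 is a Tuesday and not a listed holiday, so it stands.
Deadline: April 26, 2011.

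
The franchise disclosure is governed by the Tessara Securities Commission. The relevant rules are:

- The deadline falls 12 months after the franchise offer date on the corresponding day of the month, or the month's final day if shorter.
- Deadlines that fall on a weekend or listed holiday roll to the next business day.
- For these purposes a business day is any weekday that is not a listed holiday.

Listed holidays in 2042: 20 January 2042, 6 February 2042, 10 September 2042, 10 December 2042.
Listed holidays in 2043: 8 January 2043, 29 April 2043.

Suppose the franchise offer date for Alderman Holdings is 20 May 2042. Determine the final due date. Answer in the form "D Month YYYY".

12 months from 20 May 2042 is 20 May 2043.
Since 20 May 2043 is a Wednesday and not a holiday, the date is unchanged.
The final due date is 20 May 2043.

20 May 2043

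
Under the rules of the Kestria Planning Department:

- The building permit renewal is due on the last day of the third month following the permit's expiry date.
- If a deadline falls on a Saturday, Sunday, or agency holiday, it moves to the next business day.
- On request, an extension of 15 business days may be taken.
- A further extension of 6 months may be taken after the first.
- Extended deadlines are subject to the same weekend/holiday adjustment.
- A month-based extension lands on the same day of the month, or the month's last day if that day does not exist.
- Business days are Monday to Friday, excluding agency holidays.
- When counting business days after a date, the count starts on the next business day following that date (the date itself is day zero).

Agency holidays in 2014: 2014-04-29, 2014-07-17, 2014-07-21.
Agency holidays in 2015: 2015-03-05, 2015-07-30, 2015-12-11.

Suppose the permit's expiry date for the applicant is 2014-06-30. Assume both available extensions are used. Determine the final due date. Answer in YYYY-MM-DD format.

2015-04-21

3 months after 2014-06-30 falls in September 2014; the last day of that month is 2014-09-30.
2014-09-30 falls on a Tuesday, which is a business day, so no adjustment is needed.
Applying the 15-business-day extension: 15 business days after 2014-09-30 is 2014-10-21.
2014-10-21 (Tuesday) is already a business day.
Add 6 months to 2014-10-21: 2015-04-21.
2015-04-21 (Tuesday) is already a business day.
The final due date is 2015-04-21.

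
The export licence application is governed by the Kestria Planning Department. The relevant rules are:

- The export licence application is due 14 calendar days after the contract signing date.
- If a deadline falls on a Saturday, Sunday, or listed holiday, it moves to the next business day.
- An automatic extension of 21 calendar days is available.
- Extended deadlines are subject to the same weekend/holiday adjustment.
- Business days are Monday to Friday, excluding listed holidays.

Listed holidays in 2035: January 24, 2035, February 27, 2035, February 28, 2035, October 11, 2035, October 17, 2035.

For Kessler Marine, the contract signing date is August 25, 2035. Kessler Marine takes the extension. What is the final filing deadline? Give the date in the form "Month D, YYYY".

Trigger date August 25, 2035 + 14 calendar days = September 8, 2035.
September 8, 2035 is a Saturday, so it moves to the next business day, September 10, 2035 (Monday).
Add the 21 calendar-day extension to September 10, 2035: October 1, 2035.
October 1, 2035 (Monday) is already a business day.
So the filing is due October 1, 2035.

October 1, 2035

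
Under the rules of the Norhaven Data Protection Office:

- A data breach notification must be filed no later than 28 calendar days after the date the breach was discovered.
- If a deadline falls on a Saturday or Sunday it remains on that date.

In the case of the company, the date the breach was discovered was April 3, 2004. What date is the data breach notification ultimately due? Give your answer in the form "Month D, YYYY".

May 1, 2004

Trigger date April 3, 2004 + 28 calendar days = May 1, 2004.
No adjustment is made for weekends or holidays, so May 1, 2004 stands.
Deadline: May 1, 2004.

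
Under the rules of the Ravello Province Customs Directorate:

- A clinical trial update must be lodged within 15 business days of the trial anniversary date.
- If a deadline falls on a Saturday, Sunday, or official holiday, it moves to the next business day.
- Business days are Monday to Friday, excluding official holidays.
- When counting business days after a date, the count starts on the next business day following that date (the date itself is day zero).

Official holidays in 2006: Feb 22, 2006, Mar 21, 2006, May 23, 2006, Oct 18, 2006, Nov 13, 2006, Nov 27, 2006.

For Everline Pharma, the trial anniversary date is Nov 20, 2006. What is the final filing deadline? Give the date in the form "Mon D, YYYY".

Dec 12, 2006

15 business days after Nov 20, 2006, excluding weekends and holidays, is Dec 12, 2006.
Since Dec 12, 2006 is a Tuesday and not a holiday, the date is unchanged.
The final due date is Dec 12, 2006.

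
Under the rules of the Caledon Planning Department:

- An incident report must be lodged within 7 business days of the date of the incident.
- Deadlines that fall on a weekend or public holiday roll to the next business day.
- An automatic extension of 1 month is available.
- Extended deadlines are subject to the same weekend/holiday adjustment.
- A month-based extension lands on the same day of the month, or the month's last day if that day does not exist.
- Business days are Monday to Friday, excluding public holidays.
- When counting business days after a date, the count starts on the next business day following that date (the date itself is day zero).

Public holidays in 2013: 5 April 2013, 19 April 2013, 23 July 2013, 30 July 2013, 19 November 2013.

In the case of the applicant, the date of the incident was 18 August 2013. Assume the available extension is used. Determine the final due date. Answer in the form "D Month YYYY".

7 business days after 18 August 2013, excluding weekends and holidays, is 27 August 2013.
27 August 2013 falls on a Tuesday, which is a business day, so no adjustment is needed.
Add 1 month to 27 August 2013: 27 September 2013.
Since 27 September 2013 is a Friday and not a holiday, the date is unchanged.
Deadline: 27 September 2013.

27 September 2013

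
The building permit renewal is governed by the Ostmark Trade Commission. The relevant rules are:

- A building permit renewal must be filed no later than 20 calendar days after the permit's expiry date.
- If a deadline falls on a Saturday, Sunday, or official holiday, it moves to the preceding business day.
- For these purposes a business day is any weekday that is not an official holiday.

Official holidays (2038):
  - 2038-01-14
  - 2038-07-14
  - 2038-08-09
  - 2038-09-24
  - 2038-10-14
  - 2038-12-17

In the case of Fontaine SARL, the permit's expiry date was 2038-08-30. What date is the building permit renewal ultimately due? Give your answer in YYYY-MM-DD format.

Adding 20 calendar days to 2038-08-30 gives 2038-09-19.
2038-09-19 is a Sunday; the preceding business day is 2038-09-17 (Friday).
The final due date is 2038-09-17.

2038-09-17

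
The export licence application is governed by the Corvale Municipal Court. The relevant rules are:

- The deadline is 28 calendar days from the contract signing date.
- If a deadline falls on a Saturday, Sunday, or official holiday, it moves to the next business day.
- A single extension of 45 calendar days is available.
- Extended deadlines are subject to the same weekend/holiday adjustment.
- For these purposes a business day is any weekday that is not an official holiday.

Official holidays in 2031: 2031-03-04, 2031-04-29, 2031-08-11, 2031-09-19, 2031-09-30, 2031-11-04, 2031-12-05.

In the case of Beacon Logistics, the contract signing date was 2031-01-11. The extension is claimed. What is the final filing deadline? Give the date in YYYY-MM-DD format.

From 2031-01-11, 28 calendar days later is 2031-02-08.
Because 2031-02-08 is a Saturday, the deadline becomes 2031-02-10 (Monday).
With the 45-day extension, 2031-02-10 becomes 2031-03-27.
2031-03-27 is a Thursday and not a listed holiday, so it stands.
So the filing is due 2031-03-27.

2031-03-27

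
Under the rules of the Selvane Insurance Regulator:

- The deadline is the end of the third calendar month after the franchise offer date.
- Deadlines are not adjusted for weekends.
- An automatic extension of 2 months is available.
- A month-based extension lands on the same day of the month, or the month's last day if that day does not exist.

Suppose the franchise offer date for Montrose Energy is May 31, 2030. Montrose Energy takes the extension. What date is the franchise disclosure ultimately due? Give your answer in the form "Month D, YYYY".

October 31, 2030

3 months after May 31, 2030 falls in August 2030; the last day of that month is August 31, 2030.
No adjustment is made for weekends or holidays, so August 31, 2030 stands.
The 2 months extension carries August 31, 2030 to October 31, 2030.
No adjustment is made for weekends or holidays, so October 31, 2030 stands.
The final due date is October 31, 2030.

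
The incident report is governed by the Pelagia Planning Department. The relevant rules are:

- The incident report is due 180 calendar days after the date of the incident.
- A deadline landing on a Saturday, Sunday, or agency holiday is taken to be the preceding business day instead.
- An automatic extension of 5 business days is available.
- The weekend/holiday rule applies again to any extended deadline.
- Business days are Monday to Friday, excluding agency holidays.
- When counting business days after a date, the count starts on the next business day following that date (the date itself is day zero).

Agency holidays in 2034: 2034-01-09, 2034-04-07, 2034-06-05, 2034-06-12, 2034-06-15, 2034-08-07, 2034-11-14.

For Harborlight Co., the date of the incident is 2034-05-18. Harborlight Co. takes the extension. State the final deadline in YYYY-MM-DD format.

Adding 180 calendar days to 2034-05-18 gives 2034-11-14.
Because 2034-11-14 is a listed holiday, the deadline becomes 2034-11-13 (Monday).
Applying the 5-business-day extension: 5 business days after 2034-11-13 is 2034-11-21.
Since 2034-11-21 is a Tuesday and not a holiday, the date is unchanged.
Final deadline: 2034-11-21.

2034-11-21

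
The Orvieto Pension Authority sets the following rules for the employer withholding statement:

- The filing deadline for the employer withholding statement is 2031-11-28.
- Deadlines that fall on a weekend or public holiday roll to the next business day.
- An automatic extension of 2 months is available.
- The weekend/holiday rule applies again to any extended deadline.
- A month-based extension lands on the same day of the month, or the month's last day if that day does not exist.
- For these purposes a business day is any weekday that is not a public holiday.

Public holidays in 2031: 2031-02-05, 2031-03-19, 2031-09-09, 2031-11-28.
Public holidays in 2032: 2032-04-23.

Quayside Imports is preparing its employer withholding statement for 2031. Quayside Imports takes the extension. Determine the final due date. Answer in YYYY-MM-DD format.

The stated deadline is 2031-11-28.
2031-11-28 is a listed holiday; the next business day is 2031-12-01 (Monday).
Applying the 2 months extension: 2 months after 2031-12-01 is 2032-02-01.
2032-02-01 is a Sunday, so it moves to the next business day, 2032-02-02 (Monday).
So the filing is due 2032-02-02.

2032-02-02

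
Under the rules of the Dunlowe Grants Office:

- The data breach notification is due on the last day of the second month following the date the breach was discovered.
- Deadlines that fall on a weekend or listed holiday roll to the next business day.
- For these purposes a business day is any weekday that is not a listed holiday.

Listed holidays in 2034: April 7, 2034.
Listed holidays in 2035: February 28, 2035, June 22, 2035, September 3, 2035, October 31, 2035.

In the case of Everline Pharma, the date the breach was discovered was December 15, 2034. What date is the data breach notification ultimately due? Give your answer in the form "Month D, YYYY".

March 1, 2035

2 months after December 15, 2034 falls in February 2035; the last day of that month is February 28, 2035.
February 28, 2035 is a listed holiday, so it moves to the next business day, March 1, 2035 (Thursday).
So the filing is due March 1, 2035.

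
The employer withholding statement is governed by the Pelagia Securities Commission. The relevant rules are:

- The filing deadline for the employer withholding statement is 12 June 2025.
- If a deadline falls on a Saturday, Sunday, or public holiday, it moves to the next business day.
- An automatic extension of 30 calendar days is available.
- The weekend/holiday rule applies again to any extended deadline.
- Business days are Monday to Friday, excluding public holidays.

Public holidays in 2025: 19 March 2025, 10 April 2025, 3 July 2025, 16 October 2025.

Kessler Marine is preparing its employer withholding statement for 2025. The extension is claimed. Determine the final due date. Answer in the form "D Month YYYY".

The stated deadline is 12 June 2025.
Since 12 June 2025 is a Thursday and not a holiday, the date is unchanged.
The 30-calendar-day extension moves the deadline from 12 June 2025 to 12 July 2025.
12 July 2025 falls on a Saturday. Rolling to the next business day gives 14 July 2025, a Monday.
Final deadline: 14 July 2025.

14 July 2025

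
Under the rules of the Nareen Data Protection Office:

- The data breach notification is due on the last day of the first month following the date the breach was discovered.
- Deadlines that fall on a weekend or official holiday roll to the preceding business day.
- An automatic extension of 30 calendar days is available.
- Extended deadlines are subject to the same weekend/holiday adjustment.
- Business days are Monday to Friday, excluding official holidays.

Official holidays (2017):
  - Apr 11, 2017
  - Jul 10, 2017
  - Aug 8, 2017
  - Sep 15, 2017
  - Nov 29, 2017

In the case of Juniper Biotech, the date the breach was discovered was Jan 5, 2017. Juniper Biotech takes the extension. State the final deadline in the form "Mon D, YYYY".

1 month after Jan 5, 2017 falls in February 2017; the last day of that month is Feb 28, 2017.
Feb 28, 2017 falls on a Tuesday, which is a business day, so no adjustment is needed.
Applying the 30-calendar-day extension: Feb 28, 2017 + 30 days = Mar 30, 2017.
Since Mar 30, 2017 is a Thursday and not a holiday, the date is unchanged.
So the filing is due Mar 30, 2017.

Mar 30, 2017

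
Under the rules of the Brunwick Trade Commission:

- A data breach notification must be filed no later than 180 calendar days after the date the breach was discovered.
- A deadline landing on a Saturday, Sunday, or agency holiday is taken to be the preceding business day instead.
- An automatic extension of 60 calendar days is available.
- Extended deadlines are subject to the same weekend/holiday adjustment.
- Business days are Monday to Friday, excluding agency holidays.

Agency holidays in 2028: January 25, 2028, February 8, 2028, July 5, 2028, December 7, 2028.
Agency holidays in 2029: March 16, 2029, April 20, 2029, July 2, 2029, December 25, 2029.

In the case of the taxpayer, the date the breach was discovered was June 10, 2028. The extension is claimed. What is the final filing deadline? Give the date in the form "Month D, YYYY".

February 2, 2029

Adding 180 calendar days to June 10, 2028 gives December 7, 2028.
December 7, 2028 falls on a listed holiday. Rolling to the preceding business day gives December 6, 2028, a Wednesday.
Applying the 60-calendar-day extension: December 6, 2028 + 60 days = February 4, 2029.
Because February 4, 2029 is a Sunday, the deadline becomes February 2, 2029 (Friday).
The final due date is February 2, 2029.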